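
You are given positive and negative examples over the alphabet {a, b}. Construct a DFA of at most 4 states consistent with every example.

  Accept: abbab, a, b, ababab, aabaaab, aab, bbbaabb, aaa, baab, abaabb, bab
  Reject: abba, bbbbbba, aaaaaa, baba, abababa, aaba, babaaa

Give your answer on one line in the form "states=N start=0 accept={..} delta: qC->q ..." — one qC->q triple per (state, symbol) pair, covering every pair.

states=2 start=0 accept={1} delta: 0a->1 0b->1 1a->0 1b->1

Fold the examples into a partial DFA from state 0: repeatedly fix the first undefined (state, symbol) met by the shortest-then-alphabetical prefix, trying targets in increasing order and rejecting any under which an Accept and a Reject string meet in one state with the same remainder; add a state when all current targets are rejected. Accepting states are where Accept strings end.
a: 0a undefined. 0a->0: no, a/aaaaaa meet in 0. Open state 1: 0a->1.
b: 0b undefined. 0b->0: no, a/bbbbbba meet in 1. 0b->1: ok.
aa: 1a undefined. 1a->0: ok.
ab: 1b undefined. 1b->0: no, abbab/bbbbbba meet in 1. 1b->1: ok.
All examples now run through 2 states with every (state, symbol) defined. Accept strings end in {1}, Reject strings end in {0}; accept={1}.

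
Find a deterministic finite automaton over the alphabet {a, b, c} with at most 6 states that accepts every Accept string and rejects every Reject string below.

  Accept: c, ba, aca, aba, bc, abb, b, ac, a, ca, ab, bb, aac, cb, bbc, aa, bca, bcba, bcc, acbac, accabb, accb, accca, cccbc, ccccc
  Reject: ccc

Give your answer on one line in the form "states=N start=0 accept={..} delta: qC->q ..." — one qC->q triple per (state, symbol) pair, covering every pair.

states=4 start=0 accept={0,1,2} delta: 0a->0 0b->0 0c->1 1a->0 1b->0 1c->2 2a->0 2b->0 2c->3 3a->0 3b->0 3c->0

Grow the machine one transition at a time. Run the examples from 0; the earliest place one falls off (shortest prefix, ties alphabetical) gets sent to the lowest-numbered state that keeps every Accept/Reject pair distinguishable — a pair clashes when both reach the same state with identical unread suffix — and to a fresh state only if none does.
a: 0a undefined. 0a->0: ok.
b: 0b undefined. 0b->0: ok.
c: 0c undefined. 0c->0: no, c/ccc meet in 0. Open state 1: 0c->1.
ca: 1a undefined. 1a->0: ok.
cb: 1b undefined. 1b->0: ok.
cc: 1c undefined. 1c->0: no, c/ccc meet in 1. 1c->1: no, c/ccc meet in 1. Open state 2: 1c->2.
ccc: 2c undefined. 2c->0: no, ba/ccc meet in 0. 2c->1: no, c/ccc meet in 1. 2c->2: no, bcc/ccc meet in 2. Open state 3: 2c->3.
acca: 2a undefined. 2a->0: ok.
accb: 2b undefined. 2b->0: ok.
cccb: 3b undefined. 3b->0: ok.
cccc: 3c undefined. 3c->0: ok.
accca: 3a undefined. 3a->0: ok.
All examples now run through 4 states with every (state, symbol) defined. Accept strings end in {0,1,2}, Reject strings end in {3}; accept={0,1,2}.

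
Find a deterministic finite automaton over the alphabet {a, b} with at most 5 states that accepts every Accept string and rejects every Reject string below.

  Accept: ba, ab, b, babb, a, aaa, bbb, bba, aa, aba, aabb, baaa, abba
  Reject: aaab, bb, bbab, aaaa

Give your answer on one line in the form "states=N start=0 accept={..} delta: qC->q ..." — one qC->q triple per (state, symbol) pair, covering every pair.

State merging on the prefix tree: take the shortest (then alphabetical) example prefix whose next move is undefined and point that move at state 0, else 1, else 2, ...; a target is out if some Accept/Reject pair would then sit in one state with the same input left (inseparable). If every existing state is out, open a new one.
a: 0a undefined. 0a->0: no, ab/aaab meet in 0 with "b" left. Open state 1: 0a->1.
b: 0b undefined. 0b->0: no, ab/bbab meet in 1 with "b" left. 0b->1: no, ab/bb meet in 1 with "b" left. Open state 2: 0b->2.
aa: 1a undefined. 1a->0: no, ab/aaab meet in 1 with "b" left. 1a->1: no, ab/aaab meet in 1 with "b" left. 1a->2: ok.
ab: 1b undefined. 1b->0: ok.
ba: 2a undefined. 2a->0: no, b/aaab meet in 2. 2a->1: no, ab/aaab meet in 0. 2a->2: no, ba/aaaa meet in 2. Open state 3: 2a->3.
bb: 2b undefined. 2b->0: no, ab/bb meet in 0. 2b->1: no, a/bb meet in 1. 2b->2: no, b/bb meet in 2. 2b->3: no, ba/bb meet in 3. Open state 4: 2b->4.
baa: 3a undefined. 3a->0: no, ab/aaaa meet in 0. 3a->1: no, a/aaaa meet in 1. 3a->2: no, b/aaaa meet in 2. 3a->3: no, ba/aaaa meet in 3. 3a->4: ok.
bab: 3b undefined. 3b->0: no, ab/aaab meet in 0. 3b->1: no, a/aaab meet in 1. 3b->2: no, b/aaab meet in 2. 3b->3: no, ba/aaab meet in 3. 3b->4: ok.
bba: 4a undefined. 4a->0: no, b/bbab meet in 2. 4a->1: no, ab/bbab meet in 0. 4a->2: ok.
bbb: 4b undefined. 4b->0: ok.
All examples now run through 5 states with every (state, symbol) defined. Accept strings end in {0,1,2,3}, Reject strings end in {4}; accept={0,1,2,3}.

states=5 start=0 accept={0,1,2,3} delta: 0a->1 0b->2 1a->2 1b->0 2a->3 2b->4 3a->4 3b->4 4a->2 4b->0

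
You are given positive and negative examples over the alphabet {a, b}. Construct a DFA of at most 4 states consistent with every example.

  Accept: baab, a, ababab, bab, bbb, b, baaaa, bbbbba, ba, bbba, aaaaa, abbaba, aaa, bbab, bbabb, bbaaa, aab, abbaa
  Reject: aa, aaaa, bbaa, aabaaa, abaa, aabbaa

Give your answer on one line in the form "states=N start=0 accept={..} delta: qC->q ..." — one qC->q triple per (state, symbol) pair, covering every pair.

State merging on the prefix tree: take the shortest (then alphabetical) example prefix whose next move is undefined and point that move at state 0, else 1, else 2, ...; a target is out if some Accept/Reject pair would then sit in one state with the same input left (inseparable). If every existing state is out, open a new one.
a: 0a undefined. 0a->0: no, a/aa meet in 0. Open state 1: 0a->1.
b: 0b undefined. 0b->0: no, baaaa/aaaa meet in 1 with "aaa" left. 0b->1: no, ba/aa meet in 1 with "a" left. Open state 2: 0b->2.
aa: 1a undefined. 1a->0: ok.
ab: 1b undefined. 1b->0: no, ababab/aa meet in 0. 1b->1: no, a/abaa meet in 1. 1b->2: no, abbaa/bbaa meet in 2 with "baa" left. Open state 3: 1b->3.
ba: 2a undefined. 2a->0: no, ba/aa meet in 0. 2a->1: no, a/aabaaa meet in 1. 2a->2: no, b/aabaaa meet in 2. 2a->3: ok.
bb: 2b undefined. 2b->0: ok.
aba: 3a undefined. 3a->0: no, a/aabaaa meet in 1. 3a->1: ok.
abb: 3b undefined. 3b->0: no, bab/aa meet in 0. 3b->1: ok.
All examples now run through 4 states with every (state, symbol) defined. Accept strings end in {1,2,3}, Reject strings end in {0}; accept={1,2,3}.

states=4 start=0 accept={1,2,3} delta: 0a->1 0b->2 1a->0 1b->3 2a->3 2b->0 3a->1 3b->1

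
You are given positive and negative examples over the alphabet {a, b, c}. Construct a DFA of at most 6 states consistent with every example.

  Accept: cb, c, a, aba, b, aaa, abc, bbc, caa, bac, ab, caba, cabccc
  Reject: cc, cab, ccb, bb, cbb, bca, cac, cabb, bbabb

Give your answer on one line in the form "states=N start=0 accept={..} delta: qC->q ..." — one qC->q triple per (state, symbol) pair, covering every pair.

Fold the examples into a partial DFA from state 0: repeatedly fix the first undefined (state, symbol) met by the shortest-then-alphabetical prefix, trying targets in increasing order and rejecting any under which an Accept and a Reject string meet in one state with the same remainder; add a state when all current targets are rejected. Accepting states are where Accept strings end.
a: 0a undefined. 0a->0: ok.
b: 0b undefined. 0b->0: no, a/bb meet in 0. Open state 1: 0b->1.
c: 0c undefined. 0c->0: no, cb/cab meet in 1. 0c->1: no, cb/bb meet in 1 with "b" left. Open state 2: 0c->2.
ba: 1a undefined. 1a->0: ok.
bb: 1b undefined. 1b->0: no, a/bb meet in 0. 1b->1: no, b/bb meet in 1. 1b->2: no, c/bb meet in 2. Open state 3: 1b->3.
bc: 1c undefined. 1c->0: no, a/bca meet in 0. 1c->1: no, a/bca meet in 0. 1c->2: ok.
ca: 2a undefined. 2a->0: no, c/cac meet in 2. 2a->1: no, c/cac meet in 2. 2a->2: no, cb/cab meet in 2 with "b" left. 2a->3: no, bbc/cac meet in 3 with "c" left. Open state 4: 2a->4.
cb: 2b undefined. 2b->0: no, b/cbb meet in 1. 2b->1: ok.
cc: 2c undefined. 2c->0: no, cb/ccb meet in 1. 2c->1: no, cb/cc meet in 1. 2c->2: no, cb/ccb meet in 1. 2c->3: ok.
bba: 3a undefined. 3a->0: ok.
bbc: 3c undefined. 3c->0: ok.
caa: 4a undefined. 4a->0: ok.
cab: 4b undefined. 4b->0: no, cb/cabb meet in 1. 4b->1: no, cb/cab meet in 1. 4b->2: no, cb/cabb meet in 1. 4b->3: no, cabccc/cc meet in 3. 4b->4: ok.
cac: 4c undefined. 4c->0: no, a/cac meet in 0. 4c->1: no, cb/cac meet in 1. 4c->2: no, c/cac meet in 2. 4c->3: ok.
ccb: 3b undefined. 3b->0: no, a/ccb meet in 0. 3b->1: no, cb/ccb meet in 1. 3b->2: no, c/ccb meet in 2. 3b->3: ok.
All examples now run through 5 states with every (state, symbol) defined. Accept strings end in {0,1,2}, Reject strings end in {3,4}; accept={0,1,2}.

states=5 start=0 accept={0,1,2} delta: 0a->0 0b->1 0c->2 1a->0 1b->3 1c->2 2a->4 2b->1 2c->3 3a->0 3b->3 3c->0 4a->0 4b->4 4c->3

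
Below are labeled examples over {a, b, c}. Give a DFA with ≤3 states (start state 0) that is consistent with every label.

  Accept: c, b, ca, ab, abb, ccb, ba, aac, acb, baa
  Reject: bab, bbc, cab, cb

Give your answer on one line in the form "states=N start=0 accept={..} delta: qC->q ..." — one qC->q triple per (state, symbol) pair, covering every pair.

State merging on the prefix tree: take the shortest (then alphabetical) example prefix whose next move is undefined and point that move at state 0, else 1, else 2, ...; a target is out if some Accept/Reject pair would then sit in one state with the same input left (inseparable). If every existing state is out, open a new one.
a: 0a undefined. 0a->0: no, acb/cb meet in 0 with "cb" left. Open state 1: 0a->1.
b: 0b undefined. 0b->0: no, c/bbc meet in 0 with "c" left. 0b->1: ok.
c: 0c undefined. 0c->0: no, b/cb meet in 1. 0c->1: no, ab/cb meet in 1 with "b" left. Open state 2: 0c->2.
aa: 1a undefined. 1a->0: no, b/bab meet in 1. 1a->1: no, ab/bab meet in 1 with "b" left. 1a->2: ok.
ab: 1b undefined. 1b->0: no, c/bbc meet in 2. 1b->1: ok.
ac: 1c undefined. 1c->0: ok.
ca: 2a undefined. 2a->0: no, b/cab meet in 1. 2a->1: no, b/cab meet in 1. 2a->2: ok.
cb: 2b undefined. 2b->0: ok.
cc: 2c undefined. 2c->0: no, aac/bab meet in 0. 2c->1: ok.
All examples now run through 3 states with every (state, symbol) defined. Accept strings end in {1,2}, Reject strings end in {0}; accept={1,2}.

states=3 start=0 accept={1,2} delta: 0a->1 0b->1 0c->2 1a->2 1b->1 1c->0 2a->2 2b->0 2c->1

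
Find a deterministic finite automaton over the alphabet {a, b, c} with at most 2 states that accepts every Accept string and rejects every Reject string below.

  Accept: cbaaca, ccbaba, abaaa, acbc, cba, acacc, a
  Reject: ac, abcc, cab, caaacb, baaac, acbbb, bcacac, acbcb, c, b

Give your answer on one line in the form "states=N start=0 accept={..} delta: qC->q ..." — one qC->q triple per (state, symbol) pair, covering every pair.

states=2 start=0 accept={0} delta: 0a->0 0b->1 0c->1 1a->0 1b->1 1c->0

Fold the examples into a partial DFA from state 0: repeatedly fix the first undefined (state, symbol) met by the shortest-then-alphabetical prefix, trying targets in increasing order and rejecting any under which an Accept and a Reject string meet in one state with the same remainder; add a state when all current targets are rejected. Accepting states are where Accept strings end.
a: 0a undefined. 0a->0: ok.
b: 0b undefined. 0b->0: no, abaaa/b meet in 0. Open state 1: 0b->1.
c: 0c undefined. 0c->0: no, acacc/ac meet in 0. 0c->1: ok.
ba: 1a undefined. 1a->0: ok.
bc: 1c undefined. 1c->0: ok.
cb: 1b undefined. 1b->0: no, cbaaca/caaacb meet in 0. 1b->1: ok.
All examples now run through 2 states with every (state, symbol) defined. Accept strings end in {0}, Reject strings end in {1}; accept={0}.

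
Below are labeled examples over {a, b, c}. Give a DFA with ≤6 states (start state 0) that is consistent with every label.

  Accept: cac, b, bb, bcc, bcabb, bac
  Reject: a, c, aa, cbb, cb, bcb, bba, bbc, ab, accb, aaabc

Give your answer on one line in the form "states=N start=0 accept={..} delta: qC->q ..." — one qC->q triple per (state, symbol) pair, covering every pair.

states=3 start=0 accept={0} delta: 0a->1 0b->0 0c->1 1a->2 1b->1 1c->0 2a->0 2b->0 2c->0

State merging on the prefix tree: take the shortest (then alphabetical) example prefix whose next move is undefined and point that move at state 0, else 1, else 2, ...; a target is out if some Accept/Reject pair would then sit in one state with the same input left (inseparable). If every existing state is out, open a new one.
a: 0a undefined. 0a->0: no, b/ab meet in 0 with "b" left. Open state 1: 0a->1.
b: 0b undefined. 0b->0: ok.
c: 0c undefined. 0c->0: no, b/c meet in 0. 0c->1: ok.
aa: 1a undefined. 1a->0: no, cac/a meet in 1. 1a->1: no, bcabb/cbb meet in 1 with "bb" left. Open state 2: 1a->2.
ab: 1b undefined. 1b->0: no, b/cbb meet in 0. 1b->1: ok.
ac: 1c undefined. 1c->0: ok.
aaa: 2a undefined. 2a->0: ok.
cac: 2c undefined. 2c->0: ok.
bcab: 2b undefined. 2b->0: ok.
All examples now run through 3 states with every (state, symbol) defined. Accept strings end in {0}, Reject strings end in {1,2}; accept={0}.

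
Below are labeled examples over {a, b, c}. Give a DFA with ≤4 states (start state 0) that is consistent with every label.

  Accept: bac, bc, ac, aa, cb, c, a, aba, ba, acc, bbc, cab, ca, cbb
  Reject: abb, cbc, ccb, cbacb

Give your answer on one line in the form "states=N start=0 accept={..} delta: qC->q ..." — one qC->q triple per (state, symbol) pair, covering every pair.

states=4 start=0 accept={0,2,3} delta: 0a->0 0b->1 0c->2 1a->0 1b->1 1c->0 2a->2 2b->3 2c->0 3a->1 3b->0 3c->1

Fold the examples into a partial DFA from state 0: repeatedly fix the first undefined (state, symbol) met by the shortest-then-alphabetical prefix, trying targets in increasing order and rejecting any under which an Accept and a Reject string meet in one state with the same remainder; add a state when all current targets are rejected. Accepting states are where Accept strings end.
a: 0a undefined. 0a->0: ok.
b: 0b undefined. 0b->0: no, aa/abb meet in 0. Open state 1: 0b->1.
c: 0c undefined. 0c->0: no, bc/cbc meet in 1 with "c" left. 0c->1: no, cb/abb meet in 1 with "b" left. Open state 2: 0c->2.
ba: 1a undefined. 1a->0: ok.
bb: 1b undefined. 1b->0: no, aa/abb meet in 0. 1b->1: ok.
bc: 1c undefined. 1c->0: ok.
ca: 2a undefined. 2a->0: no, cab/abb meet in 1. 2a->1: no, cab/abb meet in 1. 2a->2: ok.
cb: 2b undefined. 2b->0: no, bac/cbc meet in 2. 2b->1: no, bc/cbc meet in 0. 2b->2: no, acc/cbc meet in 2 with "c" left. Open state 3: 2b->3.
cc: 2c undefined. 2c->0: ok.
cba: 3a undefined. 3a->0: no, cb/cbacb meet in 3. 3a->1: ok.
cbb: 3b undefined. 3b->0: ok.
cbc: 3c undefined. 3c->0: no, bc/cbc meet in 0. 3c->1: ok.
All examples now run through 4 states with every (state, symbol) defined. Accept strings end in {0,2,3}, Reject strings end in {1}; accept={0,2,3}.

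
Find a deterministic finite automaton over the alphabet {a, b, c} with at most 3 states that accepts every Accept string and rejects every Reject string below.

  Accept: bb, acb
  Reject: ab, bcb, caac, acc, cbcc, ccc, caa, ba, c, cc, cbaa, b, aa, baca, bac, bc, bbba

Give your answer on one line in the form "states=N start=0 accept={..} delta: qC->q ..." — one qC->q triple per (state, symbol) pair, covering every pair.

states=3 start=0 accept={2} delta: 0a->0 0b->1 0c->1 1a->0 1b->2 1c->0 2a->0 2b->0 2c->0

Grow the machine one transition at a time. Run the examples from 0; the earliest place one falls off (shortest prefix, ties alphabetical) gets sent to the lowest-numbered state that keeps every Accept/Reject pair distinguishable — a pair clashes when both reach the same state with identical unread suffix — and to a fresh state only if none does.
a: 0a undefined. 0a->0: ok.
b: 0b undefined. 0b->0: no, bb/ab meet in 0. Open state 1: 0b->1.
c: 0c undefined. 0c->0: no, acb/ab meet in 1. 0c->1: ok.
ba: 1a undefined. 1a->0: ok.
bb: 1b undefined. 1b->0: no, bb/caa meet in 0. 1b->1: no, bb/ab meet in 1. Open state 2: 1b->2.
bc: 1c undefined. 1c->0: ok.
bbb: 2b undefined. 2b->0: ok.
cba: 2a undefined. 2a->0: ok.
cbc: 2c undefined. 2c->0: ok.
All examples now run through 3 states with every (state, symbol) defined. Accept strings end in {2}, Reject strings end in {0,1}; accept={2}.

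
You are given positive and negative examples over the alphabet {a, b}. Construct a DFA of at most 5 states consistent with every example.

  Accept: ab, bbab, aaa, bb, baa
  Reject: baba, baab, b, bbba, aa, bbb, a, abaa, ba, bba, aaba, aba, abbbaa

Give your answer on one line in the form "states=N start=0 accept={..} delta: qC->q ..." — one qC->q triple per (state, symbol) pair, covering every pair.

State merging on the prefix tree: take the shortest (then alphabetical) example prefix whose next move is undefined and point that move at state 0, else 1, else 2, ...; a target is out if some Accept/Reject pair would then sit in one state with the same input left (inseparable). If every existing state is out, open a new one.
a: 0a undefined. 0a->0: no, ab/b meet in 0 with "b" left. Open state 1: 0a->1.
b: 0b undefined. 0b->0: no, bb/b meet in 0. 0b->1: ok.
aa: 1a undefined. 1a->0: no, ab/baab meet in 1 with "b" left. 1a->1: no, ab/baab meet in 1 with "b" left. Open state 2: 1a->2.
ab: 1b undefined. 1b->0: ok.
aaa: 2a undefined. 2a->0: ok.
aab: 2b undefined. 2b->0: ok.
All examples now run through 3 states with every (state, symbol) defined. Accept strings end in {0}, Reject strings end in {1,2}; accept={0}.

states=3 start=0 accept={0} delta: 0a->1 0b->1 1a->2 1b->0 2a->0 2b->0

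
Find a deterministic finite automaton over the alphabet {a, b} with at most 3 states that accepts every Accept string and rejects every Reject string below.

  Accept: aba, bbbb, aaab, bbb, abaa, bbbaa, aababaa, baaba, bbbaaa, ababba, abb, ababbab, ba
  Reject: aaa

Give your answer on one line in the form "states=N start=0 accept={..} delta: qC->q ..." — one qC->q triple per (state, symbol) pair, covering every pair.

states=2 start=0 accept={1} delta: 0a->0 0b->1 1a->1 1b->1

Grow the machine one transition at a time. Run the examples from 0; the earliest place one falls off (shortest prefix, ties alphabetical) gets sent to the lowest-numbered state that keeps every Accept/Reject pair distinguishable — a pair clashes when both reach the same state with identical unread suffix — and to a fresh state only if none does.
a: 0a undefined. 0a->0: ok.
b: 0b undefined. 0b->0: no, aba/aaa meet in 0. Open state 1: 0b->1.
ba: 1a undefined. 1a->0: no, aba/aaa meet in 0. 1a->1: ok.
bb: 1b undefined. 1b->0: no, bbbb/aaa meet in 0. 1b->1: ok.
All examples now run through 2 states with every (state, symbol) defined. Accept strings end in {1}, Reject strings end in {0}; accept={1}.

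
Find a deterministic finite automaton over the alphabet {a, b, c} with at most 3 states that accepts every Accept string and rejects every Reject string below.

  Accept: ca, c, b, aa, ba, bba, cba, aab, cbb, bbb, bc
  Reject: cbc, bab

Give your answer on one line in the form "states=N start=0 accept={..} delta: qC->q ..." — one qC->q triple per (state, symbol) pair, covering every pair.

states=3 start=0 accept={0,1} delta: 0a->0 0b->1 0c->1 1a->1 1b->2 1c->0 2a->0 2b->0 2c->2

Grow the machine one transition at a time. Run the examples from 0; the earliest place one falls off (shortest prefix, ties alphabetical) gets sent to the lowest-numbered state that keeps every Accept/Reject pair distinguishable — a pair clashes when both reach the same state with identical unread suffix — and to a fresh state only if none does.
a: 0a undefined. 0a->0: ok.
b: 0b undefined. 0b->0: no, b/bab meet in 0. Open state 1: 0b->1.
c: 0c undefined. 0c->0: no, bc/cbc meet in 1 with "c" left. 0c->1: ok.
ba: 1a undefined. 1a->0: no, c/bab meet in 1. 1a->1: ok.
bb: 1b undefined. 1b->0: no, ca/cbc meet in 1. 1b->1: no, ca/bab meet in 1. Open state 2: 1b->2.
bc: 1c undefined. 1c->0: ok.
bba: 2a undefined. 2a->0: ok.
bbb: 2b undefined. 2b->0: ok.
cbc: 2c undefined. 2c->0: no, aa/cbc meet in 0. 2c->1: no, ca/cbc meet in 1. 2c->2: ok.
All examples now run through 3 states with every (state, symbol) defined. Accept strings end in {0,1}, Reject strings end in {2}; accept={0,1}.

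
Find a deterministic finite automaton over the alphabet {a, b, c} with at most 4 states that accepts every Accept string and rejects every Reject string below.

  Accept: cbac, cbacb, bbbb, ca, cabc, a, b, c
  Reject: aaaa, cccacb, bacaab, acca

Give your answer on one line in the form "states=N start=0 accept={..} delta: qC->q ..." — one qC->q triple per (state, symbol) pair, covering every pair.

Fold the examples into a partial DFA from state 0: repeatedly fix the first undefined (state, symbol) met by the shortest-then-alphabetical prefix, trying targets in increasing order and rejecting any under which an Accept and a Reject string meet in one state with the same remainder; add a state when all current targets are rejected. Accepting states are where Accept strings end.
a: 0a undefined. 0a->0: no, a/aaaa meet in 0. Open state 1: 0a->1.
b: 0b undefined. 0b->0: ok.
c: 0c undefined. 0c->0: no, cbacb/cccacb meet in 1 with "cb" left. 0c->1: ok.
aa: 1a undefined. 1a->0: no, bbbb/aaaa meet in 0. 1a->1: no, ca/aaaa meet in 1. Open state 2: 1a->2.
ac: 1c undefined. 1c->0: no, ca/acca meet in 2. 1c->1: no, ca/acca meet in 2. 1c->2: ok.
cb: 1b undefined. 1b->0: ok.
aaa: 2a undefined. 2a->0: no, bbbb/bacaab meet in 0. 2a->1: no, cbac/aaaa meet in 2. 2a->2: no, cbac/aaaa meet in 2. Open state 3: 2a->3.
acc: 2c undefined. 2c->0: no, cbacb/cccacb meet in 2 with "b" left. 2c->1: no, cbac/acca meet in 2. 2c->2: ok.
cab: 2b undefined. 2b->0: ok.
aaaa: 3a undefined. 3a->0: no, cbacb/aaaa meet in 0. 3a->1: no, cbacb/bacaab meet in 0. 3a->2: no, cbac/aaaa meet in 2. 3a->3: ok.
cccac: 3c undefined. 3c->0: no, cbacb/cccacb meet in 0. 3c->1: no, cbacb/cccacb meet in 0. 3c->2: no, cbacb/cccacb meet in 0. 3c->3: ok.
bacaab: 3b undefined. 3b->0: no, cbacb/cccacb meet in 0. 3b->1: no, cabc/cccacb meet in 1. 3b->2: no, cbac/cccacb meet in 2. 3b->3: ok.
All examples now run through 4 states with every (state, symbol) defined. Accept strings end in {0,1,2}, Reject strings end in {3}; accept={0,1,2}.

states=4 start=0 accept={0,1,2} delta: 0a->1 0b->0 0c->1 1a->2 1b->0 1c->2 2a->3 2b->0 2c->2 3a->3 3b->3 3c->3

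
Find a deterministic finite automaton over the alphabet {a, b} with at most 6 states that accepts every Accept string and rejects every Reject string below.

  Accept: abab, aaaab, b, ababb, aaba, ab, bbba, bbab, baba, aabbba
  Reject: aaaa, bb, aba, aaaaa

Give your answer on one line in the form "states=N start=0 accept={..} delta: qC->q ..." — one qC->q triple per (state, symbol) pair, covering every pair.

states=5 start=0 accept={2,3} delta: 0a->1 0b->2 1a->0 1b->3 2a->2 2b->4 3a->1 3b->2 4a->3 4b->2

Fold the examples into a partial DFA from state 0: repeatedly fix the first undefined (state, symbol) met by the shortest-then-alphabetical prefix, trying targets in increasing order and rejecting any under which an Accept and a Reject string meet in one state with the same remainder; add a state when all current targets are rejected. Accepting states are where Accept strings end.
a: 0a undefined. 0a->0: no, aaba/aba meet in 0 with "ba" left. Open state 1: 0a->1.
b: 0b undefined. 0b->0: no, b/bb meet in 0. 0b->1: no, ab/bb meet in 1 with "b" left. Open state 2: 0b->2.
aa: 1a undefined. 1a->0: ok.
ab: 1b undefined. 1b->0: no, abab/aaaa meet in 0. 1b->1: no, ababb/bb meet in 2 with "b" left. 1b->2: no, aaba/aba meet in 2 with "a" left. Open state 3: 1b->3.
ba: 2a undefined. 2a->0: no, aaba/aaaa meet in 0. 2a->1: no, aaba/aaaaa meet in 1. 2a->2: ok.
bb: 2b undefined. 2b->0: no, baba/aaaaa meet in 1. 2b->1: no, bbba/aba meet in 3 with "a" left. 2b->2: no, aaaab/bb meet in 2. 2b->3: no, ab/bb meet in 3. Open state 4: 2b->4.
aba: 3a undefined. 3a->0: no, ababb/bb meet in 4. 3a->1: ok.
bba: 4a undefined. 4a->0: no, baba/aaaa meet in 0. 4a->1: no, baba/aba meet in 1. 4a->2: no, bbab/bb meet in 4. 4a->3: ok.
bbb: 4b undefined. 4b->0: no, bbba/aba meet in 1. 4b->1: no, bbba/aaaa meet in 0. 4b->2: ok.
bbab: 3b undefined. 3b->0: no, ababb/aaaa meet in 0. 3b->1: no, ababb/aba meet in 1. 3b->2: ok.
All examples now run through 5 states with every (state, symbol) defined. Accept strings end in {2,3}, Reject strings end in {0,1,4}; accept={2,3}.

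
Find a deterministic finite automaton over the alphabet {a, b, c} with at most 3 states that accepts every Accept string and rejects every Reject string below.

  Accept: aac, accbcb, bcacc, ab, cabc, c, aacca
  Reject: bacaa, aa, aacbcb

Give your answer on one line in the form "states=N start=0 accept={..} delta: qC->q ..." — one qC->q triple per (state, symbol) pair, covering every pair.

Grow the machine one transition at a time. Run the examples from 0; the earliest place one falls off (shortest prefix, ties alphabetical) gets sent to the lowest-numbered state that keeps every Accept/Reject pair distinguishable — a pair clashes when both reach the same state with identical unread suffix — and to a fresh state only if none does.
a: 0a undefined. 0a->0: ok.
b: 0b undefined. 0b->0: no, ab/aa meet in 0. Open state 1: 0b->1.
c: 0c undefined. 0c->0: no, aac/aa meet in 0. 0c->1: ok.
ba: 1a undefined. 1a->0: ok.
bc: 1c undefined. 1c->0: no, bcacc/bacaa meet in 0. 1c->1: no, accbcb/aacbcb meet in 1 with "bcb" left. Open state 2: 1c->2.
bca: 2a undefined. 2a->0: no, aacca/bacaa meet in 0. 2a->1: ok.
aacb: 1b undefined. 1b->0: ok.
accb: 2b undefined. 2b->0: no, accbcb/bacaa meet in 0. 2b->1: ok.
bcacc: 2c undefined. 2c->0: no, bcacc/bacaa meet in 0. 2c->1: ok.
All examples now run through 3 states with every (state, symbol) defined. Accept strings end in {1,2}, Reject strings end in {0}; accept={1,2}.

states=3 start=0 accept={1,2} delta: 0a->0 0b->1 0c->1 1a->0 1b->0 1c->2 2a->1 2b->1 2c->1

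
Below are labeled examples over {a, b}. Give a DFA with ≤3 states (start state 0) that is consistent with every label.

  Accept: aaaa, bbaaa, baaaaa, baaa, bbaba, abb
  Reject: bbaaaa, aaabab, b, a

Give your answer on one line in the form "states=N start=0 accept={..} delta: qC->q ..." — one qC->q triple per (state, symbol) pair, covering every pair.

states=3 start=0 accept={0} delta: 0a->1 0b->1 1a->0 1b->2 2a->0 2b->0

State merging on the prefix tree: take the shortest (then alphabetical) example prefix whose next move is undefined and point that move at state 0, else 1, else 2, ...; a target is out if some Accept/Reject pair would then sit in one state with the same input left (inseparable). If every existing state is out, open a new one.
a: 0a undefined. 0a->0: no, aaaa/a meet in 0. Open state 1: 0a->1.
b: 0b undefined. 0b->0: no, aaaa/bbaaaa meet in 1 with "aaa" left. 0b->1: ok.
aa: 1a undefined. 1a->0: ok.
ab: 1b undefined. 1b->0: no, aaaa/bbaaaa meet in 0. 1b->1: no, abb/bbaaaa meet in 1. Open state 2: 1b->2.
abb: 2b undefined. 2b->0: ok.
bba: 2a undefined. 2a->0: ok.
All examples now run through 3 states with every (state, symbol) defined. Accept strings end in {0}, Reject strings end in {1}; accept={0}.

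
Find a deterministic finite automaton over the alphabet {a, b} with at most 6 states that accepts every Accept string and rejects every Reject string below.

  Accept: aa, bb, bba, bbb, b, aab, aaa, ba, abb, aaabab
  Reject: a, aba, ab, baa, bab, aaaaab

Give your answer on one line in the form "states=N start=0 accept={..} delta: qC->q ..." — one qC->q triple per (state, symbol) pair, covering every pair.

states=4 start=0 accept={2,3} delta: 0a->1 0b->2 1a->2 1b->0 2a->3 2b->2 3a->0 3b->1

State merging on the prefix tree: take the shortest (then alphabetical) example prefix whose next move is undefined and point that move at state 0, else 1, else 2, ...; a target is out if some Accept/Reject pair would then sit in one state with the same input left (inseparable). If every existing state is out, open a new one.
a: 0a undefined. 0a->0: no, aa/a meet in 0. Open state 1: 0a->1.
b: 0b undefined. 0b->0: no, aa/baa meet in 1 with "a" left. 0b->1: no, bb/ab meet in 1 with "b" left. Open state 2: 0b->2.
aa: 1a undefined. 1a->0: no, aaa/a meet in 1. 1a->1: no, aa/a meet in 1. 1a->2: ok.
ab: 1b undefined. 1b->0: ok.
ba: 2a undefined. 2a->0: no, aa/bab meet in 2. 2a->1: no, aa/baa meet in 2. 2a->2: no, aa/baa meet in 2. Open state 3: 2a->3.
bb: 2b undefined. 2b->0: no, bb/ab meet in 0. 2b->1: no, bb/a meet in 1. 2b->2: ok.
baa: 3a undefined. 3a->0: ok.
bab: 3b undefined. 3b->0: no, aaabab/ab meet in 0. 3b->1: ok.
All examples now run through 4 states with every (state, symbol) defined. Accept strings end in {2,3}, Reject strings end in {0,1}; accept={2,3}.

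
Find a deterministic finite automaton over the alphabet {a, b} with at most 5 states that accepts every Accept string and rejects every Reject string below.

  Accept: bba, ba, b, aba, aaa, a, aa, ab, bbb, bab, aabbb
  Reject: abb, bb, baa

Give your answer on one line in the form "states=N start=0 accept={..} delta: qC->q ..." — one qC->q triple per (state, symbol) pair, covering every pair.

Fold the examples into a partial DFA from state 0: repeatedly fix the first undefined (state, symbol) met by the shortest-then-alphabetical prefix, trying targets in increasing order and rejecting any under which an Accept and a Reject string meet in one state with the same remainder; add a state when all current targets are rejected. Accepting states are where Accept strings end.
a: 0a undefined. 0a->0: ok.
b: 0b undefined. 0b->0: no, bba/abb meet in 0. Open state 1: 0b->1.
ba: 1a undefined. 1a->0: no, ba/baa meet in 0. 1a->1: no, ba/baa meet in 1. Open state 2: 1a->2.
bb: 1b undefined. 1b->0: no, bba/abb meet in 0. 1b->1: no, b/abb meet in 1. 1b->2: no, bba/baa meet in 2 with "a" left. Open state 3: 1b->3.
baa: 2a undefined. 2a->0: no, aaa/baa meet in 0. 2a->1: no, b/baa meet in 1. 2a->2: no, ba/baa meet in 2. 2a->3: ok.
bab: 2b undefined. 2b->0: ok.
bba: 3a undefined. 3a->0: ok.
bbb: 3b undefined. 3b->0: ok.
All examples now run through 4 states with every (state, symbol) defined. Accept strings end in {0,1,2}, Reject strings end in {3}; accept={0,1,2}.

states=4 start=0 accept={0,1,2} delta: 0a->0 0b->1 1a->2 1b->3 2a->3 2b->0 3a->0 3b->0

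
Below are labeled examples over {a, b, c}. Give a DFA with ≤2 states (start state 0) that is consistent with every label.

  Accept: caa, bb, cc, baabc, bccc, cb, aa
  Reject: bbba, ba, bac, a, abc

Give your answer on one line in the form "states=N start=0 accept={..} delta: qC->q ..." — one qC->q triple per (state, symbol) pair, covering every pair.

states=2 start=0 accept={0} delta: 0a->1 0b->0 0c->0 1a->0 1b->1 1c->1

Grow the machine one transition at a time. Run the examples from 0; the earliest place one falls off (shortest prefix, ties alphabetical) gets sent to the lowest-numbered state that keeps every Accept/Reject pair distinguishable — a pair clashes when both reach the same state with identical unread suffix — and to a fresh state only if none does.
a: 0a undefined. 0a->0: no, aa/a meet in 0. Open state 1: 0a->1.
b: 0b undefined. 0b->0: ok.
c: 0c undefined. 0c->0: ok.
aa: 1a undefined. 1a->0: ok.
ab: 1b undefined. 1b->0: no, caa/abc meet in 0. 1b->1: ok.
abc: 1c undefined. 1c->0: no, caa/bac meet in 0. 1c->1: ok.
All examples now run through 2 states with every (state, symbol) defined. Accept strings end in {0}, Reject strings end in {1}; accept={0}.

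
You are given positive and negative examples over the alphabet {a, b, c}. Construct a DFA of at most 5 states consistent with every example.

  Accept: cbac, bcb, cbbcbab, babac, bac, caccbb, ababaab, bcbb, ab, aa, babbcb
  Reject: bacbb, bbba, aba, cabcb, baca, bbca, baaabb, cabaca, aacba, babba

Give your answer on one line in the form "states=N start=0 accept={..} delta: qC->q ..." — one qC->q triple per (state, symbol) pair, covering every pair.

states=5 start=0 accept={0,1,3} delta: 0a->0 0b->1 0c->1 1a->2 1b->1 1c->1 2a->1 2b->3 2c->3 3a->2 3b->4 3c->4 4a->2 4b->2 4c->0

Fold the examples into a partial DFA from state 0: repeatedly fix the first undefined (state, symbol) met by the shortest-then-alphabetical prefix, trying targets in increasing order and rejecting any under which an Accept and a Reject string meet in one state with the same remainder; add a state when all current targets are rejected. Accepting states are where Accept strings end.
a: 0a undefined. 0a->0: ok.
b: 0b undefined. 0b->0: no, ababaab/bbba meet in 0. Open state 1: 0b->1.
c: 0c undefined. 0c->0: no, bcb/cabcb meet in 1 with "cb" left. 0c->1: ok.
ba: 1a undefined. 1a->0: no, bcb/cabcb meet in 1 with "cb" left. 1a->1: no, bcbb/bacbb meet in 1 with "cbb" left. Open state 2: 1a->2.
bb: 1b undefined. 1b->0: no, aa/aacba meet in 0. 1b->1: ok.
bc: 1c undefined. 1c->0: no, aa/bbca meet in 0. 1c->1: ok.
baa: 2a undefined. 2a->0: no, bcb/baaabb meet in 1. 2a->1: ok.
bab: 2b undefined. 2b->0: no, bcb/cabcb meet in 1. 2b->1: no, bcb/cabcb meet in 1. 2b->2: no, bcb/babba meet in 1. Open state 3: 2b->3.
bac: 2c undefined. 2c->0: no, cbac/baca meet in 0. 2c->1: no, cbac/bacbb meet in 1. 2c->2: no, cbac/bbba meet in 2. 2c->3: ok.
baba: 3a undefined. 3a->0: no, aa/baca meet in 0. 3a->1: no, bcb/baca meet in 1. 3a->2: ok.
babb: 3b undefined. 3b->0: no, bcb/bacbb meet in 1. 3b->1: no, bcb/bacbb meet in 1. 3b->2: no, cbac/bacbb meet in 3. 3b->3: no, cbac/bacbb meet in 3. Open state 4: 3b->4.
cabc: 3c undefined. 3c->0: no, bcb/cabcb meet in 1. 3c->1: no, bcb/cabcb meet in 1. 3c->2: no, cbac/cabcb meet in 3. 3c->3: no, caccbb/bacbb meet in 4 with "b" left. 3c->4: ok.
babba: 4a undefined. 4a->0: no, aa/babba meet in 0. 4a->1: no, bcb/babba meet in 1. 4a->2: ok.
babbc: 4c undefined. 4c->0: ok.
bacbb: 4b undefined. 4b->0: no, aa/bacbb meet in 0. 4b->1: no, bcb/bacbb meet in 1. 4b->2: ok.
All examples now run through 5 states with every (state, symbol) defined. Accept strings end in {0,1,3}, Reject strings end in {2,4}; accept={0,1,3}.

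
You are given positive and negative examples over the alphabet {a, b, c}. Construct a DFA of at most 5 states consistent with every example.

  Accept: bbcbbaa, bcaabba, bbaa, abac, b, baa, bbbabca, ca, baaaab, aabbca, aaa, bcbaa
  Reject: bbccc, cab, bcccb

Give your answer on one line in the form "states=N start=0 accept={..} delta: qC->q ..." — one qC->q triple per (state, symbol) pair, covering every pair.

states=3 start=0 accept={0,1} delta: 0a->0 0b->0 0c->1 1a->1 1b->2 1c->2 2a->0 2b->2 2c->2

State merging on the prefix tree: take the shortest (then alphabetical) example prefix whose next move is undefined and point that move at state 0, else 1, else 2, ...; a target is out if some Accept/Reject pair would then sit in one state with the same input left (inseparable). If every existing state is out, open a new one.
a: 0a undefined. 0a->0: ok.
b: 0b undefined. 0b->0: ok.
c: 0c undefined. 0c->0: no, bbcbbaa/bbccc meet in 0. Open state 1: 0c->1.
ca: 1a undefined. 1a->0: no, bcaabba/cab meet in 0. 1a->1: ok.
bcb: 1b undefined. 1b->0: no, bbcbbaa/cab meet in 0. 1b->1: no, bbcbbaa/cab meet in 1. Open state 2: 1b->2.
bcc: 1c undefined. 1c->0: no, abac/bbccc meet in 1. 1c->1: no, abac/bbccc meet in 1. 1c->2: ok.
bcba: 2a undefined. 2a->0: ok.
bccc: 2c undefined. 2c->0: no, bbaa/bbccc meet in 0. 2c->1: no, abac/bbccc meet in 1. 2c->2: ok.
bbcbb: 2b undefined. 2b->0: no, bbcbbaa/bcccb meet in 0. 2b->1: no, bbcbbaa/bcccb meet in 1. 2b->2: ok.
All examples now run through 3 states with every (state, symbol) defined. Accept strings end in {0,1}, Reject strings end in {2}; accept={0,1}.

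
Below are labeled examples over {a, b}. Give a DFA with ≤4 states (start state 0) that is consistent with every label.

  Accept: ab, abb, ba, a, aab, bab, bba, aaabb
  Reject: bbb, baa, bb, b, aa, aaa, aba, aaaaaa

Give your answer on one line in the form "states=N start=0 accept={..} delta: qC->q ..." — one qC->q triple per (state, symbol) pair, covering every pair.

states=3 start=0 accept={1} delta: 0a->1 0b->0 1a->2 1b->1 2a->2 2b->1

State merging on the prefix tree: take the shortest (then alphabetical) example prefix whose next move is undefined and point that move at state 0, else 1, else 2, ...; a target is out if some Accept/Reject pair would then sit in one state with the same input left (inseparable). If every existing state is out, open a new one.
a: 0a undefined. 0a->0: no, ab/b meet in 0 with "b" left. Open state 1: 0a->1.
b: 0b undefined. 0b->0: ok.
aa: 1a undefined. 1a->0: no, ba/aaa meet in 1. 1a->1: no, ba/baa meet in 1. Open state 2: 1a->2.
ab: 1b undefined. 1b->0: no, ab/bbb meet in 0. 1b->1: ok.
aaa: 2a undefined. 2a->0: no, aaabb/bbb meet in 0. 2a->1: no, ab/aaa meet in 1. 2a->2: ok.
aab: 2b undefined. 2b->0: no, aab/bbb meet in 0. 2b->1: ok.
All examples now run through 3 states with every (state, symbol) defined. Accept strings end in {1}, Reject strings end in {0,2}; accept={1}.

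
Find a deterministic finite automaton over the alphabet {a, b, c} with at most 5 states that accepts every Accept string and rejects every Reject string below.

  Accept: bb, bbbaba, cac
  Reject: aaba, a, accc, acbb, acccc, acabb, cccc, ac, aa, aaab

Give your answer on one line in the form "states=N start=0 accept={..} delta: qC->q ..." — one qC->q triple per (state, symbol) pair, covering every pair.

Grow the machine one transition at a time. Run the examples from 0; the earliest place one falls off (shortest prefix, ties alphabetical) gets sent to the lowest-numbered state that keeps every Accept/Reject pair distinguishable — a pair clashes when both reach the same state with identical unread suffix — and to a fresh state only if none does.
a: 0a undefined. 0a->0: ok.
b: 0b undefined. 0b->0: no, bb/aaba meet in 0. Open state 1: 0b->1.
c: 0c undefined. 0c->0: no, bb/acbb meet in 1 with "b" left. 0c->1: ok.
bb: 1b undefined. 1b->0: no, bb/a meet in 0. 1b->1: no, bb/acbb meet in 1. Open state 2: 1b->2.
ca: 1a undefined. 1a->0: no, bb/acabb meet in 2. 1a->1: ok.
cc: 1c undefined. 1c->0: no, cac/a meet in 0. 1c->1: no, cac/aaba meet in 1. 1c->2: ok.
bbb: 2b undefined. 2b->0: no, bbbaba/aaba meet in 1. 2b->1: ok.
ccc: 2c undefined. 2c->0: ok.
bbbaba: 2a undefined. 2a->0: no, bbbaba/a meet in 0. 2a->1: no, bbbaba/aaba meet in 1. 2a->2: ok.
All examples now run through 3 states with every (state, symbol) defined. Accept strings end in {2}, Reject strings end in {0,1}; accept={2}.

states=3 start=0 accept={2} delta: 0a->0 0b->1 0c->1 1a->1 1b->2 1c->2 2a->2 2b->1 2c->0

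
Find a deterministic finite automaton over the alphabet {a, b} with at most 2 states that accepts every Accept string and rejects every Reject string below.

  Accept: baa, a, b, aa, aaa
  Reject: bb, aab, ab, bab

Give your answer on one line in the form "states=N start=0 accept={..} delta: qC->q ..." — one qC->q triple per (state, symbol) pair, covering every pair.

states=2 start=0 accept={1} delta: 0a->1 0b->1 1a->1 1b->0

Fold the examples into a partial DFA from state 0: repeatedly fix the first undefined (state, symbol) met by the shortest-then-alphabetical prefix, trying targets in increasing order and rejecting any under which an Accept and a Reject string meet in one state with the same remainder; add a state when all current targets are rejected. Accepting states are where Accept strings end.
a: 0a undefined. 0a->0: no, b/aab meet in 0 with "b" left. Open state 1: 0a->1.
b: 0b undefined. 0b->0: no, b/bb meet in 0. 0b->1: ok.
aa: 1a undefined. 1a->0: no, baa/aab meet in 1. 1a->1: ok.
ab: 1b undefined. 1b->0: ok.
All examples now run through 2 states with every (state, symbol) defined. Accept strings end in {1}, Reject strings end in {0}; accept={1}.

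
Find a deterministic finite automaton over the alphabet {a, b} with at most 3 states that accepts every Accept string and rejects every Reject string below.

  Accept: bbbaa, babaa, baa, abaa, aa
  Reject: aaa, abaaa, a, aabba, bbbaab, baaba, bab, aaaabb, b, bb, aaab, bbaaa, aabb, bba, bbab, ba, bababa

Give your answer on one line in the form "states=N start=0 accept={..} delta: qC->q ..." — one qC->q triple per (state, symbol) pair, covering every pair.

State merging on the prefix tree: take the shortest (then alphabetical) example prefix whose next move is undefined and point that move at state 0, else 1, else 2, ...; a target is out if some Accept/Reject pair would then sit in one state with the same input left (inseparable). If every existing state is out, open a new one.
a: 0a undefined. 0a->0: no, aa/aaa meet in 0. Open state 1: 0a->1.
b: 0b undefined. 0b->0: ok.
aa: 1a undefined. 1a->0: no, bbbaa/bbbaab meet in 0. 1a->1: no, bbbaa/aaa meet in 1. Open state 2: 1a->2.
ab: 1b undefined. 1b->0: ok.
aaa: 2a undefined. 2a->0: ok.
aab: 2b undefined. 2b->0: ok.
All examples now run through 3 states with every (state, symbol) defined. Accept strings end in {2}, Reject strings end in {0,1}; accept={2}.

states=3 start=0 accept={2} delta: 0a->1 0b->0 1a->2 1b->0 2a->0 2b->0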